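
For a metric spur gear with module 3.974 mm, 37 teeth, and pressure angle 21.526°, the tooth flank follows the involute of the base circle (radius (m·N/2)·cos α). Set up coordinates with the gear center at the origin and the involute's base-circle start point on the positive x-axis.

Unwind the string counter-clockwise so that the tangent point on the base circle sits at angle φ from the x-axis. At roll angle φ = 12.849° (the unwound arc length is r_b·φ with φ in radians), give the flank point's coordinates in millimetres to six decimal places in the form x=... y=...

x=70.089315 y=0.255819

pitch radius r_p = m·N/2 = 3.974·37/2 = 73.519000
base radius r_b = r_p·cos α = 73.519000·cos 21.526° = 68.391135
roll angle φ = 12.849° = 0.22425736 rad
x = r_b·(cos φ + φ·sin φ) = 68.391135·(0.97495953 + 0.22425736·0.22238238) = 70.089315
y = r_b·(sin φ − φ·cos φ) = 68.391135·(0.22238238 − 0.22425736·0.97495953) = 0.255819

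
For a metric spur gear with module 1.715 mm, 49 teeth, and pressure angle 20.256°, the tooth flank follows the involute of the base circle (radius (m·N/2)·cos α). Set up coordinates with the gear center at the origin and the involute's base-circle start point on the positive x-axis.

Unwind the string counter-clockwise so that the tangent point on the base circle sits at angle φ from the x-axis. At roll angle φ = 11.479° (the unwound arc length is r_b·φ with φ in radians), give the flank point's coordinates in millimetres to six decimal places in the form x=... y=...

x=40.202122 y=0.105241

pitch radius r_p = m·N/2 = 1.715·49/2 = 42.017500
base radius r_b = r_p·cos α = 42.017500·cos 20.256° = 39.418931
roll angle φ = 11.479° = 0.20034634 rad
x = r_b·(cos φ + φ·sin φ) = 39.418931·(0.97999771 + 0.20034634·0.19900876) = 40.202122
y = r_b·(sin φ − φ·cos φ) = 39.418931·(0.19900876 − 0.20034634·0.97999771) = 0.105241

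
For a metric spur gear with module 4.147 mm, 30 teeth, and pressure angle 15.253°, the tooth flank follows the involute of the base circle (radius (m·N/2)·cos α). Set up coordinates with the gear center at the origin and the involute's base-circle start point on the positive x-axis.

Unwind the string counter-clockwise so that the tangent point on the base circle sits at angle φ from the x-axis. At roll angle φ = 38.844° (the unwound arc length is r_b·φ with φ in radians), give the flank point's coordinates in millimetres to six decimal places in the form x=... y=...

x=72.260849 y=5.951676

pitch radius r_p = m·N/2 = 4.147·30/2 = 62.205000
base radius r_b = r_p·cos α = 62.205000·cos 15.253° = 60.013739
roll angle φ = 38.844° = 0.67795569 rad
x = r_b·(cos φ + φ·sin φ) = 60.013739·(0.77885654 + 0.67795569·0.62720212) = 72.260849
y = r_b·(sin φ − φ·cos φ) = 60.013739·(0.62720212 − 0.67795569·0.77885654) = 5.951676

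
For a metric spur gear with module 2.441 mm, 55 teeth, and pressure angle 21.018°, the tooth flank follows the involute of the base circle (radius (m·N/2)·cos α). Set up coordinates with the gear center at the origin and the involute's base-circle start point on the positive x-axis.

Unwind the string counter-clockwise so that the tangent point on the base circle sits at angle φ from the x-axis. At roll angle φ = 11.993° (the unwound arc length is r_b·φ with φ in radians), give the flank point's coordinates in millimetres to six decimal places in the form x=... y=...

pitch radius r_p = m·N/2 = 2.441·55/2 = 67.127500
base radius r_b = r_p·cos α = 67.127500·cos 21.018° = 62.661359
roll angle φ = 11.993° = 0.20931734 rad
x = r_b·(cos φ + φ·sin φ) = 62.661359·(0.97817299 + 0.20931734·0.20779219) = 64.019075
y = r_b·(sin φ − φ·cos φ) = 62.661359·(0.20779219 − 0.20931734·0.97817299) = 0.190717

x=64.019075 y=0.190717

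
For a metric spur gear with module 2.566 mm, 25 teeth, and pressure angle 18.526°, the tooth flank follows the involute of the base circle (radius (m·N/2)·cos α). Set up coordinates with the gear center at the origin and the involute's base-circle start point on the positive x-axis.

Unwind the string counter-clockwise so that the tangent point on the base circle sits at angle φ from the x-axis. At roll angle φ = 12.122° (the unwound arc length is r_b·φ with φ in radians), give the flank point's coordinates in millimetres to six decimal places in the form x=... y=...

x=31.085922 y=0.095575

pitch radius r_p = m·N/2 = 2.566·25/2 = 32.075000
base radius r_b = r_p·cos α = 32.075000·cos 18.526° = 30.412860
roll angle φ = 12.122° = 0.21156881 rad
x = r_b·(cos φ + φ·sin φ) = 30.412860·(0.97770268 + 0.21156881·0.20999399) = 31.085922
y = r_b·(sin φ − φ·cos φ) = 30.412860·(0.20999399 − 0.21156881·0.97770268) = 0.095575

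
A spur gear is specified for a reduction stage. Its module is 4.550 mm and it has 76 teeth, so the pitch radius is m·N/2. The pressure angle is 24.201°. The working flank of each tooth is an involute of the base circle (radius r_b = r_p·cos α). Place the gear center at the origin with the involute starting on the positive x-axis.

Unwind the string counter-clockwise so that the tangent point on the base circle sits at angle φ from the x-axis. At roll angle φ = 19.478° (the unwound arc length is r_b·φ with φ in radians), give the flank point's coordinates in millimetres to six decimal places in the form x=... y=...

x=166.555633 y=2.041550

pitch radius r_p = m·N/2 = 4.550·76/2 = 172.900000
base radius r_b = r_p·cos α = 172.900000·cos 24.201° = 157.704331
roll angle φ = 19.478° = 0.33995523 rad
x = r_b·(cos φ + φ·sin φ) = 157.704331·(0.94276959 + 0.33995523·0.33344489) = 166.555633
y = r_b·(sin φ − φ·cos φ) = 157.704331·(0.33344489 − 0.33995523·0.94276959) = 2.041550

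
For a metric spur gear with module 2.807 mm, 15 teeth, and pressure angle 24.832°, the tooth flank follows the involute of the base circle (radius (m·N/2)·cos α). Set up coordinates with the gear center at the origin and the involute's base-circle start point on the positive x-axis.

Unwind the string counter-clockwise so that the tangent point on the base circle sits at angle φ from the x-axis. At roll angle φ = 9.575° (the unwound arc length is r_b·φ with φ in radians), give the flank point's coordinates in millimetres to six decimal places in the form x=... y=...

pitch radius r_p = m·N/2 = 2.807·15/2 = 21.052500
base radius r_b = r_p·cos α = 21.052500·cos 24.832° = 19.106050
roll angle φ = 9.575° = 0.16711528 rad
x = r_b·(cos φ + φ·sin φ) = 19.106050·(0.98606871 + 0.16711528·0.16633851) = 19.370983
y = r_b·(sin φ − φ·cos φ) = 19.106050·(0.16633851 − 0.16711528·0.98606871) = 0.029640

x=19.370983 y=0.029640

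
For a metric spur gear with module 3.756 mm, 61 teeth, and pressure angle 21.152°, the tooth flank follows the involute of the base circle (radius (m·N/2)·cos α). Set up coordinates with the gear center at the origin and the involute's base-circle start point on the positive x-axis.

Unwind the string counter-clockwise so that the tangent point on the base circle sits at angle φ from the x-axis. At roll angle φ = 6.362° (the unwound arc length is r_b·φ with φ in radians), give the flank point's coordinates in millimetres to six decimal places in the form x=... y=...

pitch radius r_p = m·N/2 = 3.756·61/2 = 114.558000
base radius r_b = r_p·cos α = 114.558000·cos 21.152° = 106.839818
roll angle φ = 6.362° = 0.11103785 rad
x = r_b·(cos φ + φ·sin φ) = 106.839818·(0.99384163 + 0.11103785·0.11080982) = 107.496425
y = r_b·(sin φ − φ·cos φ) = 106.839818·(0.11080982 − 0.11103785·0.99384163) = 0.048696

x=107.496425 y=0.048696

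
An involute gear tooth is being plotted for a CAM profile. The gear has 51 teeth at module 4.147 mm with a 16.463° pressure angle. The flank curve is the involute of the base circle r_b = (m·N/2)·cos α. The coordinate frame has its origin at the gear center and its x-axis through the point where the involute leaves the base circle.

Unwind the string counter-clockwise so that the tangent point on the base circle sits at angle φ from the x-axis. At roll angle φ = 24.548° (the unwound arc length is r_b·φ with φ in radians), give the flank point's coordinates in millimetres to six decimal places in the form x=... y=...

x=110.298199 y=2.610119

pitch radius r_p = m·N/2 = 4.147·51/2 = 105.748500
base radius r_b = r_p·cos α = 105.748500·cos 16.463° = 101.413123
roll angle φ = 24.548° = 0.42844342 rad
x = r_b·(cos φ + φ·sin φ) = 101.413123·(0.90961354 + 0.42844342·0.41545542) = 110.298199
y = r_b·(sin φ − φ·cos φ) = 101.413123·(0.41545542 − 0.42844342·0.90961354) = 2.610119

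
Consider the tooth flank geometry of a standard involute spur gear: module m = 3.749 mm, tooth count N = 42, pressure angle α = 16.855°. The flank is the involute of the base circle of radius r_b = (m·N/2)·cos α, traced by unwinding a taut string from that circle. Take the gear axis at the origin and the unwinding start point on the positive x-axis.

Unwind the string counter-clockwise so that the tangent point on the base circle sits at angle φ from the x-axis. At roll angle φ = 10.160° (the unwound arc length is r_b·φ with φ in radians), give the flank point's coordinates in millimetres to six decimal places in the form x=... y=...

pitch radius r_p = m·N/2 = 3.749·42/2 = 78.729000
base radius r_b = r_p·cos α = 78.729000·cos 16.855° = 75.346929
roll angle φ = 10.160° = 0.17732545 rad
x = r_b·(cos φ + φ·sin φ) = 75.346929·(0.98431900 + 0.17732545·0.17639760) = 76.522249
y = r_b·(sin φ − φ·cos φ) = 75.346929·(0.17639760 − 0.17732545·0.98431900) = 0.139602

x=76.522249 y=0.139602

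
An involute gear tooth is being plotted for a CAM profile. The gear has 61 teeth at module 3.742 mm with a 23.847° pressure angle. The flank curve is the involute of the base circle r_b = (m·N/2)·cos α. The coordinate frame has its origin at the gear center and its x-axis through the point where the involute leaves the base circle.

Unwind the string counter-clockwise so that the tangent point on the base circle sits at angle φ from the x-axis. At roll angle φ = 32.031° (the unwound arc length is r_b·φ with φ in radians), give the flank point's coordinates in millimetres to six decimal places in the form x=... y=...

pitch radius r_p = m·N/2 = 3.742·61/2 = 114.131000
base radius r_b = r_p·cos α = 114.131000·cos 23.847° = 104.387446
roll angle φ = 32.031° = 0.55904641 rad
x = r_b·(cos φ + φ·sin φ) = 104.387446·(0.84776126 + 0.55904641·0.53037802) = 119.447129
y = r_b·(sin φ − φ·cos φ) = 104.387446·(0.53037802 − 0.55904641·0.84776126) = 5.891642

x=119.447129 y=5.891642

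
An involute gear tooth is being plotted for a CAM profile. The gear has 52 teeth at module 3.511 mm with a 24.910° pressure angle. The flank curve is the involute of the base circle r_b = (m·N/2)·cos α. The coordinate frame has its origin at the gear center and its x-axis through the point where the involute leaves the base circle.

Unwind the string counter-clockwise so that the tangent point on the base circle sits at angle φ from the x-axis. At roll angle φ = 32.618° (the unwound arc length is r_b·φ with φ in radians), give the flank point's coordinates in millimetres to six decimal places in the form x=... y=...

x=95.142506 y=4.928777

pitch radius r_p = m·N/2 = 3.511·52/2 = 91.286000
base radius r_b = r_p·cos α = 91.286000·cos 24.910° = 82.793711
roll angle φ = 32.618° = 0.56929150 rad
x = r_b·(cos φ + φ·sin φ) = 82.793711·(0.84228310 + 0.56929150·0.53903542) = 95.142506
y = r_b·(sin φ − φ·cos φ) = 82.793711·(0.53903542 − 0.56929150·0.84228310) = 4.928777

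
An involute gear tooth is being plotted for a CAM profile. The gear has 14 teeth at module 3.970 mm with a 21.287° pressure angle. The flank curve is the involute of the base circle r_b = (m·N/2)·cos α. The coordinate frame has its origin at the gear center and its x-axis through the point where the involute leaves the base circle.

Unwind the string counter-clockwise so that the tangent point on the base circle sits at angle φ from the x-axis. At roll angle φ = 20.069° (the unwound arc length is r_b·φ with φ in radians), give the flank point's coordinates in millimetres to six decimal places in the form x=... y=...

x=27.434054 y=0.366395

pitch radius r_p = m·N/2 = 3.970·14/2 = 27.790000
base radius r_b = r_p·cos α = 27.790000·cos 21.287° = 25.893989
roll angle φ = 20.069° = 0.35027013 rad
x = r_b·(cos φ + φ·sin φ) = 25.893989·(0.93928005 + 0.35027013·0.34315155) = 27.434054
y = r_b·(sin φ − φ·cos φ) = 25.893989·(0.34315155 − 0.35027013·0.93928005) = 0.366395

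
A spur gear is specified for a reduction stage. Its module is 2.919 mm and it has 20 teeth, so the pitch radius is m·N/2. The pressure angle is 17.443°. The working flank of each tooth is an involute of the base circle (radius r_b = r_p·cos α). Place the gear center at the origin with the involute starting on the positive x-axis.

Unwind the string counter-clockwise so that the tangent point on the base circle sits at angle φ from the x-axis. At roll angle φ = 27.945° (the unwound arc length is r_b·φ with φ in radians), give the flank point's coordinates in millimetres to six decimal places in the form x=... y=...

pitch radius r_p = m·N/2 = 2.919·20/2 = 29.190000
base radius r_b = r_p·cos α = 29.190000·cos 17.443° = 27.847716
roll angle φ = 27.945° = 0.48773226 rad
x = r_b·(cos φ + φ·sin φ) = 27.847716·(0.88339785 + 0.48773226·0.46862378) = 30.965568
y = r_b·(sin φ − φ·cos φ) = 27.847716·(0.46862378 − 0.48773226·0.88339785) = 1.051590

x=30.965568 y=1.051590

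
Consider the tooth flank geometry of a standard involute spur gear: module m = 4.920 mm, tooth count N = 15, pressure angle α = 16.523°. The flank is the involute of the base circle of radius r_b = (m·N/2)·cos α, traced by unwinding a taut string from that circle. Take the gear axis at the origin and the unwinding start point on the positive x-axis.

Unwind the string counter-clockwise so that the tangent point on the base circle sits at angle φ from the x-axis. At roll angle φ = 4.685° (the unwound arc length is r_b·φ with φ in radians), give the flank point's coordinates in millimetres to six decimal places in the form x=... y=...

x=35.494306 y=0.006443

pitch radius r_p = m·N/2 = 4.920·15/2 = 36.900000
base radius r_b = r_p·cos α = 36.900000·cos 16.523° = 35.376238
roll angle φ = 4.685° = 0.08176868 rad
x = r_b·(cos φ + φ·sin φ) = 35.376238·(0.99665880 + 0.08176868·0.08167759) = 35.494306
y = r_b·(sin φ − φ·cos φ) = 35.376238·(0.08167759 − 0.08176868·0.99665880) = 0.006443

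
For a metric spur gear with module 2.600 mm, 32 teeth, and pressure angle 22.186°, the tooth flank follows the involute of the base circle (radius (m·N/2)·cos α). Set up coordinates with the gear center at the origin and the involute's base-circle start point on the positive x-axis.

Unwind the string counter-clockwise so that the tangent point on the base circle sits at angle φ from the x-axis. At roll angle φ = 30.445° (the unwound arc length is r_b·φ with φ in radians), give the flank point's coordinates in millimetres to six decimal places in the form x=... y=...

pitch radius r_p = m·N/2 = 2.600·32/2 = 41.600000
base radius r_b = r_p·cos α = 41.600000·cos 22.186° = 38.520056
roll angle φ = 30.445° = 0.53136549 rad
x = r_b·(cos φ + φ·sin φ) = 38.520056·(0.86211597 + 0.53136549·0.50671102) = 43.580232
y = r_b·(sin φ − φ·cos φ) = 38.520056·(0.50671102 − 0.53136549·0.86211597) = 1.872551

x=43.580232 y=1.872551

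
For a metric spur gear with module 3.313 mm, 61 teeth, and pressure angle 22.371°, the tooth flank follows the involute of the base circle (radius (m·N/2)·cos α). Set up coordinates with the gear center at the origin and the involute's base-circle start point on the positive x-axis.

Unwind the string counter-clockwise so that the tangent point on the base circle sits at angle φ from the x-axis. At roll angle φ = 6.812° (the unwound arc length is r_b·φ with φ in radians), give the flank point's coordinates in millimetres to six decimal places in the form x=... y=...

x=94.099698 y=0.052271

pitch radius r_p = m·N/2 = 3.313·61/2 = 101.046500
base radius r_b = r_p·cos α = 101.046500·cos 22.371° = 93.441618
roll angle φ = 6.812° = 0.11889183 rad
x = r_b·(cos φ + φ·sin φ) = 93.441618·(0.99294069 + 0.11889183·0.11861193) = 94.099698
y = r_b·(sin φ − φ·cos φ) = 93.441618·(0.11861193 − 0.11889183·0.99294069) = 0.052271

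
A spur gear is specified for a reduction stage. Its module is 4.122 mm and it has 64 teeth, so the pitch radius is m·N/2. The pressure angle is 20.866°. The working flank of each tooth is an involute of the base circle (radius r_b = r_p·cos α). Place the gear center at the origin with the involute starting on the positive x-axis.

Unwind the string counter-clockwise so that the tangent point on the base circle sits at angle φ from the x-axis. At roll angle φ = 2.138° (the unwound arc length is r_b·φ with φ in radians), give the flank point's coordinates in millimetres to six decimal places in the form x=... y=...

pitch radius r_p = m·N/2 = 4.122·64/2 = 131.904000
base radius r_b = r_p·cos α = 131.904000·cos 20.866° = 123.253208
roll angle φ = 2.138° = 0.03731514 rad
x = r_b·(cos φ + φ·sin φ) = 123.253208·(0.99930387 + 0.03731514·0.03730648) = 123.338989
y = r_b·(sin φ − φ·cos φ) = 123.253208·(0.03730648 − 0.03731514·0.99930387) = 0.002134

x=123.338989 y=0.002134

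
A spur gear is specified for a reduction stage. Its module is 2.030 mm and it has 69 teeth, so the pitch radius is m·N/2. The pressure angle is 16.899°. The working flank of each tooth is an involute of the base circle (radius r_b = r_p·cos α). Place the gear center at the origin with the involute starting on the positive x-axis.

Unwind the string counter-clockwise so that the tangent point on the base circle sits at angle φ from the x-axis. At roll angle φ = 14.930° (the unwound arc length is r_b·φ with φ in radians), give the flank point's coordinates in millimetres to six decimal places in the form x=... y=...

x=69.247361 y=0.392539

pitch radius r_p = m·N/2 = 2.030·69/2 = 70.035000
base radius r_b = r_p·cos α = 70.035000·cos 16.899° = 67.010795
roll angle φ = 14.930° = 0.26057766 rad
x = r_b·(cos φ + φ·sin φ) = 67.010795·(0.96624131 + 0.26057766·0.25763875) = 69.247361
y = r_b·(sin φ − φ·cos φ) = 67.010795·(0.25763875 − 0.26057766·0.96624131) = 0.392539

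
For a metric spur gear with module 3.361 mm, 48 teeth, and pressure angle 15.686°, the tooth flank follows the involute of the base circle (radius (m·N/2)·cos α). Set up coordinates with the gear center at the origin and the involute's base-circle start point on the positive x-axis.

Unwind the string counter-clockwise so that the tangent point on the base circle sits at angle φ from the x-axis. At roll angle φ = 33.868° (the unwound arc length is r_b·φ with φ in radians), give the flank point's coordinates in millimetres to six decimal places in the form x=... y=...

x=90.065077 y=5.162085

pitch radius r_p = m·N/2 = 3.361·48/2 = 80.664000
base radius r_b = r_p·cos α = 80.664000·cos 15.686° = 77.659898
roll angle φ = 33.868° = 0.59110811 rad
x = r_b·(cos φ + φ·sin φ) = 77.659898·(0.83032366 + 0.59110811·0.55728146) = 90.065077
y = r_b·(sin φ − φ·cos φ) = 77.659898·(0.55728146 − 0.59110811·0.83032366) = 5.162085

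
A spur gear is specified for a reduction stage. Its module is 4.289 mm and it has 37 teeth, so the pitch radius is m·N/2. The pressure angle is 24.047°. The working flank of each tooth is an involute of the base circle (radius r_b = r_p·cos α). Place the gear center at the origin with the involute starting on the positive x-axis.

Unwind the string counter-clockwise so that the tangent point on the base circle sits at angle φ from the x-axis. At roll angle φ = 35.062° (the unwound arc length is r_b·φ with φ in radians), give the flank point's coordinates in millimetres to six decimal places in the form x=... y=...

x=84.783555 y=5.330508

pitch radius r_p = m·N/2 = 4.289·37/2 = 79.346500
base radius r_b = r_p·cos α = 79.346500·cos 24.047° = 72.460136
roll angle φ = 35.062° = 0.61194734 rad
x = r_b·(cos φ + φ·sin φ) = 72.460136·(0.81853090 + 0.61194734·0.57446251) = 84.783555
y = r_b·(sin φ − φ·cos φ) = 72.460136·(0.57446251 − 0.61194734·0.81853090) = 5.330508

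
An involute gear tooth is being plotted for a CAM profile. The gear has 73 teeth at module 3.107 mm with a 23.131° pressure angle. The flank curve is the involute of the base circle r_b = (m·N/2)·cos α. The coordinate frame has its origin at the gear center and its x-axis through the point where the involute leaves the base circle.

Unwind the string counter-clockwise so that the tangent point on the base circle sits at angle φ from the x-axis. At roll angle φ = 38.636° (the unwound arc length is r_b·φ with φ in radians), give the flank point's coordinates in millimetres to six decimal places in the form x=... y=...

x=125.371449 y=10.182318

pitch radius r_p = m·N/2 = 3.107·73/2 = 113.405500
base radius r_b = r_p·cos α = 113.405500·cos 23.131° = 104.288728
roll angle φ = 38.636° = 0.67432541 rad
x = r_b·(cos φ + φ·sin φ) = 104.288728·(0.78112832 + 0.67432541·0.62437052) = 125.371449
y = r_b·(sin φ − φ·cos φ) = 104.288728·(0.62437052 − 0.67432541·0.78112832) = 10.182318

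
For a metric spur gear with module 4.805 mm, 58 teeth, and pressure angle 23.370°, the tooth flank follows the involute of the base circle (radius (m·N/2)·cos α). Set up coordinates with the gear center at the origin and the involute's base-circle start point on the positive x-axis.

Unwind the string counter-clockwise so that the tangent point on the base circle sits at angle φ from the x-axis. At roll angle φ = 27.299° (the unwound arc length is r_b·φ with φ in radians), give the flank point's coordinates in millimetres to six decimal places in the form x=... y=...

pitch radius r_p = m·N/2 = 4.805·58/2 = 139.345000
base radius r_b = r_p·cos α = 139.345000·cos 23.370° = 127.913477
roll angle φ = 27.299° = 0.47645743 rad
x = r_b·(cos φ + φ·sin φ) = 127.913477·(0.88862524 + 0.47645743·0.45863405) = 141.618746
y = r_b·(sin φ − φ·cos φ) = 127.913477·(0.45863405 − 0.47645743·0.88862524) = 4.507920

x=141.618746 y=4.507920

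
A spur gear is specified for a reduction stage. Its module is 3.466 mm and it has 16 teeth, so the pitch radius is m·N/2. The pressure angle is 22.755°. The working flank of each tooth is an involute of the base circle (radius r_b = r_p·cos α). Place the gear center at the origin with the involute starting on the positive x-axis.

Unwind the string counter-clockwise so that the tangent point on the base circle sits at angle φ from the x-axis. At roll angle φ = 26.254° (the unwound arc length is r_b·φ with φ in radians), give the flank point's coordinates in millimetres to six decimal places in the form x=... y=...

pitch radius r_p = m·N/2 = 3.466·16/2 = 27.728000
base radius r_b = r_p·cos α = 27.728000·cos 22.755° = 25.569853
roll angle φ = 26.254° = 0.45821874 rad
x = r_b·(cos φ + φ·sin φ) = 25.569853·(0.89684186 + 0.45821874·0.44235130) = 28.114961
y = r_b·(sin φ − φ·cos φ) = 25.569853·(0.44235130 − 0.45821874·0.89684186) = 0.802933

x=28.114961 y=0.802933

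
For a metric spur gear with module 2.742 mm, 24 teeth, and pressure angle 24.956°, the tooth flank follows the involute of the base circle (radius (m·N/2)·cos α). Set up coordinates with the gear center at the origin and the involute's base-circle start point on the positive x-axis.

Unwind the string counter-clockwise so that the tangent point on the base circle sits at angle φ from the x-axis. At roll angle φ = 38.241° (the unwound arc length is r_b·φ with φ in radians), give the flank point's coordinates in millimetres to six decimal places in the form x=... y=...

pitch radius r_p = m·N/2 = 2.742·24/2 = 32.904000
base radius r_b = r_p·cos α = 32.904000·cos 24.956° = 29.831822
roll angle φ = 38.241° = 0.66743136 rad
x = r_b·(cos φ + φ·sin φ) = 29.831822·(0.78541417 + 0.66743136·0.61897058) = 35.754469
y = r_b·(sin φ − φ·cos φ) = 29.831822·(0.61897058 − 0.66743136·0.78541417) = 2.826879

x=35.754469 y=2.826879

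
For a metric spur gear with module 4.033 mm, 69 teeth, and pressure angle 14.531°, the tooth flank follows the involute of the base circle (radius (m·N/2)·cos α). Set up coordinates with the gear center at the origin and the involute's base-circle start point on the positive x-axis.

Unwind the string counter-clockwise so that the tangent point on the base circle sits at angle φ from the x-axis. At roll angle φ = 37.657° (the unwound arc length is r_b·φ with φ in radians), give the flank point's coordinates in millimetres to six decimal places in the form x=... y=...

x=160.710904 y=12.203907

pitch radius r_p = m·N/2 = 4.033·69/2 = 139.138500
base radius r_b = r_p·cos α = 139.138500·cos 14.531° = 134.687742
roll angle φ = 37.657° = 0.65723864 rad
x = r_b·(cos φ + φ·sin φ) = 134.687742·(0.79168226 + 0.65723864·0.61093306) = 160.710904
y = r_b·(sin φ − φ·cos φ) = 134.687742·(0.61093306 − 0.65723864·0.79168226) = 12.203907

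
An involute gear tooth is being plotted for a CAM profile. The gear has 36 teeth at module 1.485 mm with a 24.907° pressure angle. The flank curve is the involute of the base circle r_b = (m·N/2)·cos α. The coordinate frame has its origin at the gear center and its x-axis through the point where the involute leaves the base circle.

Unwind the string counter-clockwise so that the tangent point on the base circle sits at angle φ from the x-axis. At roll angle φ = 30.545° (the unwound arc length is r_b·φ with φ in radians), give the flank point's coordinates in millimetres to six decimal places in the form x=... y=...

pitch radius r_p = m·N/2 = 1.485·36/2 = 26.730000
base radius r_b = r_p·cos α = 26.730000·cos 24.907° = 24.243911
roll angle φ = 30.545° = 0.53311082 rad
x = r_b·(cos φ + φ·sin φ) = 24.243911·(0.86123028 + 0.53311082·0.50821493) = 27.448112
y = r_b·(sin φ − φ·cos φ) = 24.243911·(0.50821493 − 0.53311082·0.86123028) = 1.189982

x=27.448112 y=1.189982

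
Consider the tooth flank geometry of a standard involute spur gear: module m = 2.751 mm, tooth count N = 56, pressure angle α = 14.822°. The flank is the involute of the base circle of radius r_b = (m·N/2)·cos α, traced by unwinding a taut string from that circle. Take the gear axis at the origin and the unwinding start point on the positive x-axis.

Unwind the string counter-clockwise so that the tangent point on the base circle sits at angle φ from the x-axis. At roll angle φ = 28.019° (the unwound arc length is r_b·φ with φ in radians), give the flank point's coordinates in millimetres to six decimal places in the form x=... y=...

pitch radius r_p = m·N/2 = 2.751·56/2 = 77.028000
base radius r_b = r_p·cos α = 77.028000·cos 14.822° = 74.464911
roll angle φ = 28.019° = 0.48902380 rad
x = r_b·(cos φ + φ·sin φ) = 74.464911·(0.88279186 + 0.48902380·0.46976433) = 82.843539
y = r_b·(sin φ − φ·cos φ) = 74.464911·(0.46976433 − 0.48902380·0.88279186) = 2.833993

x=82.843539 y=2.833993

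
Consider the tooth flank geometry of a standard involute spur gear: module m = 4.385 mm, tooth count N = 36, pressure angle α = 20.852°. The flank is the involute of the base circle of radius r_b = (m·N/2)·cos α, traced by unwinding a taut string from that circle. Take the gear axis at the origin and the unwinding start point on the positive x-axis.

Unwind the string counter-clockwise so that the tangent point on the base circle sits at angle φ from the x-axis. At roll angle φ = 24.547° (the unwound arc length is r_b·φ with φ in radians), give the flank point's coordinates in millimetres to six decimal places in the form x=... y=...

pitch radius r_p = m·N/2 = 4.385·36/2 = 78.930000
base radius r_b = r_p·cos α = 78.930000·cos 20.852° = 73.760322
roll angle φ = 24.547° = 0.42842597 rad
x = r_b·(cos φ + φ·sin φ) = 73.760322·(0.90962079 + 0.42842597·0.41543955) = 80.222160
y = r_b·(sin φ − φ·cos φ) = 73.760322·(0.41543955 − 0.42842597·0.90962079) = 1.898176

x=80.222160 y=1.898176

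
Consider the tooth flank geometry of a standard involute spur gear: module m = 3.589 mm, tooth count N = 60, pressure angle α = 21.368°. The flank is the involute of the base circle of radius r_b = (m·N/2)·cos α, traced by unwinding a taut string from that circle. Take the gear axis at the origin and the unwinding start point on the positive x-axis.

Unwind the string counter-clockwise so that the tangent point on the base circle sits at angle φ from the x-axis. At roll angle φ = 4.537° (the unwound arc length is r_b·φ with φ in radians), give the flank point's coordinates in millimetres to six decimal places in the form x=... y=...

pitch radius r_p = m·N/2 = 3.589·60/2 = 107.670000
base radius r_b = r_p·cos α = 107.670000·cos 21.368° = 100.268706
roll angle φ = 4.537° = 0.07918559 rad
x = r_b·(cos φ + φ·sin φ) = 100.268706·(0.99686646 + 0.07918559·0.07910286) = 100.582573
y = r_b·(sin φ − φ·cos φ) = 100.268706·(0.07910286 − 0.07918559·0.99686646) = 0.016585

x=100.582573 y=0.016585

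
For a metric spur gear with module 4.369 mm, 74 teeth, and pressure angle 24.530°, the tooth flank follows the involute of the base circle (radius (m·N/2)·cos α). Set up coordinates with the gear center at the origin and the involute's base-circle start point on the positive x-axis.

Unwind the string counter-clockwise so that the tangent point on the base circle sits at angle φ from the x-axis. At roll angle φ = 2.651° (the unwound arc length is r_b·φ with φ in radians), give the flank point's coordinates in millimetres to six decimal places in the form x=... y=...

x=147.220180 y=0.004855

pitch radius r_p = m·N/2 = 4.369·74/2 = 161.653000
base radius r_b = r_p·cos α = 161.653000·cos 24.530° = 147.062849
roll angle φ = 2.651° = 0.04626868 rad
x = r_b·(cos φ + φ·sin φ) = 147.062849·(0.99892980 + 0.04626868·0.04625217) = 147.220180
y = r_b·(sin φ − φ·cos φ) = 147.062849·(0.04625217 − 0.04626868·0.99892980) = 0.004855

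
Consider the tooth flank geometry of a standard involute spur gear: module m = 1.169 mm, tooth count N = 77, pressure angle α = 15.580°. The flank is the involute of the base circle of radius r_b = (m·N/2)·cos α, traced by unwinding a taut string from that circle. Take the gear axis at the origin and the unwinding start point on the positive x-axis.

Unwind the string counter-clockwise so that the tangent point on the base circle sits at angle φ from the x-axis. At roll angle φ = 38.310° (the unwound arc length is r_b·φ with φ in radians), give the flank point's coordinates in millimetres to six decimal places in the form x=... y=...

pitch radius r_p = m·N/2 = 1.169·77/2 = 45.006500
base radius r_b = r_p·cos α = 45.006500·cos 15.580° = 43.352798
roll angle φ = 38.310° = 0.66863564 rad
x = r_b·(cos φ + φ·sin φ) = 43.352798·(0.78466819 + 0.66863564·0.61991599) = 51.987206
y = r_b·(sin φ − φ·cos φ) = 43.352798·(0.61991599 − 0.66863564·0.78466819) = 4.129739

x=51.987206 y=4.129739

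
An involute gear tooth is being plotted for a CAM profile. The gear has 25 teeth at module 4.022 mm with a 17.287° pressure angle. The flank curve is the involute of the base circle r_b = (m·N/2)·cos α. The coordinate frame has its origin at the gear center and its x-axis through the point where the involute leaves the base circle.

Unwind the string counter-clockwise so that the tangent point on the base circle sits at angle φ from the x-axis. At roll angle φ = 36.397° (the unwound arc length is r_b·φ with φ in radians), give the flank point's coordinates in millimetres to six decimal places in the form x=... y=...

pitch radius r_p = m·N/2 = 4.022·25/2 = 50.275000
base radius r_b = r_p·cos α = 50.275000·cos 17.287° = 48.003990
roll angle φ = 36.397° = 0.63524749 rad
x = r_b·(cos φ + φ·sin φ) = 48.003990·(0.80492487 + 0.63524749·0.59337674) = 56.734281
y = r_b·(sin φ − φ·cos φ) = 48.003990·(0.59337674 − 0.63524749·0.80492487) = 3.938739

x=56.734281 y=3.938739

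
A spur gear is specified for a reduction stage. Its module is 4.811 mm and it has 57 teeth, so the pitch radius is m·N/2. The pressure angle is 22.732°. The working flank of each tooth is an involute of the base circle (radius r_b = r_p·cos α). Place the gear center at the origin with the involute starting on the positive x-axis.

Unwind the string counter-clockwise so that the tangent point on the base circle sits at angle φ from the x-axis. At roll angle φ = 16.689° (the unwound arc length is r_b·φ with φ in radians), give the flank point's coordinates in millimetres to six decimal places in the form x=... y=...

pitch radius r_p = m·N/2 = 4.811·57/2 = 137.113500
base radius r_b = r_p·cos α = 137.113500·cos 22.732° = 126.462854
roll angle φ = 16.689° = 0.29127800 rad
x = r_b·(cos φ + φ·sin φ) = 126.462854·(0.95787765 + 0.29127800·0.28717663) = 131.714336
y = r_b·(sin φ − φ·cos φ) = 126.462854·(0.28717663 − 0.29127800·0.95787765) = 1.032941

x=131.714336 y=1.032941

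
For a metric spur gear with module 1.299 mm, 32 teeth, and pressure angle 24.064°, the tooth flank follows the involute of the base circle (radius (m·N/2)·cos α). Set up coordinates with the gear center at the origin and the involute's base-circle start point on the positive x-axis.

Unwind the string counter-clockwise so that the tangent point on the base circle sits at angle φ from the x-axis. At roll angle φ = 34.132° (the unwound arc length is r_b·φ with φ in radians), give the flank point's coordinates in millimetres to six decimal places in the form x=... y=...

pitch radius r_p = m·N/2 = 1.299·32/2 = 20.784000
base radius r_b = r_p·cos α = 20.784000·cos 24.064° = 18.977674
roll angle φ = 34.132° = 0.59571578 rad
x = r_b·(cos φ + φ·sin φ) = 18.977674·(0.82774709 + 0.59571578·0.56110138) = 22.052134
y = r_b·(sin φ − φ·cos φ) = 18.977674·(0.56110138 − 0.59571578·0.82774709) = 1.290470

x=22.052134 y=1.290470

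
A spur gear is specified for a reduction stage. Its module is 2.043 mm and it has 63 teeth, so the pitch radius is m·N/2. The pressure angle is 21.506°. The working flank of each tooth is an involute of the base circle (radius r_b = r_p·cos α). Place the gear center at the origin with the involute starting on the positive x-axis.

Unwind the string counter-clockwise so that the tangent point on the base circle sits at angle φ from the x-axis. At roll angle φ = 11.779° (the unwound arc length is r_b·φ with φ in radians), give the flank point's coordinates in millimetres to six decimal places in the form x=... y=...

x=61.126012 y=0.172679

pitch radius r_p = m·N/2 = 2.043·63/2 = 64.354500
base radius r_b = r_p·cos α = 64.354500·cos 21.506° = 59.874087
roll angle φ = 11.779° = 0.20558233 rad
x = r_b·(cos φ + φ·sin φ) = 59.874087·(0.97894227 + 0.20558233·0.20413726) = 61.126012
y = r_b·(sin φ − φ·cos φ) = 59.874087·(0.20413726 − 0.20558233·0.97894227) = 0.172679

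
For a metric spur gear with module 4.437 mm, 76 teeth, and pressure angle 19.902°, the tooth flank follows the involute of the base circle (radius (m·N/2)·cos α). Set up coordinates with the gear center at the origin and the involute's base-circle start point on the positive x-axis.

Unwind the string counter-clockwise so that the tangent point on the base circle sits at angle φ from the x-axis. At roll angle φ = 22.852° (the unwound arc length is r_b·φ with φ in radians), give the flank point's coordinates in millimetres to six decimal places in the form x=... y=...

pitch radius r_p = m·N/2 = 4.437·76/2 = 168.606000
base radius r_b = r_p·cos α = 168.606000·cos 19.902° = 158.536217
roll angle φ = 22.852° = 0.39884264 rad
x = r_b·(cos φ + φ·sin φ) = 158.536217·(0.92151107 + 0.39884264·0.38835208) = 170.648771
y = r_b·(sin φ − φ·cos φ) = 158.536217·(0.38835208 − 0.39884264·0.92151107) = 3.299800

x=170.648771 y=3.299800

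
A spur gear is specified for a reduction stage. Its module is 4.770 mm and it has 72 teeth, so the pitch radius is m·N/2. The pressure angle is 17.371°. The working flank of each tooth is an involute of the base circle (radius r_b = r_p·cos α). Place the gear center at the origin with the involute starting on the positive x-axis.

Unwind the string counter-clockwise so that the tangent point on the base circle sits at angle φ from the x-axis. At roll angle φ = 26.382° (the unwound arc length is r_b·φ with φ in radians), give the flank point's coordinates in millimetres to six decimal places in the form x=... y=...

x=180.351553 y=5.220903

pitch radius r_p = m·N/2 = 4.770·72/2 = 171.720000
base radius r_b = r_p·cos α = 171.720000·cos 17.371° = 163.888119
roll angle φ = 26.382° = 0.46045276 rad
x = r_b·(cos φ + φ·sin φ) = 163.888119·(0.89585140 + 0.46045276·0.44435376) = 180.351553
y = r_b·(sin φ − φ·cos φ) = 163.888119·(0.44435376 − 0.46045276·0.89585140) = 5.220903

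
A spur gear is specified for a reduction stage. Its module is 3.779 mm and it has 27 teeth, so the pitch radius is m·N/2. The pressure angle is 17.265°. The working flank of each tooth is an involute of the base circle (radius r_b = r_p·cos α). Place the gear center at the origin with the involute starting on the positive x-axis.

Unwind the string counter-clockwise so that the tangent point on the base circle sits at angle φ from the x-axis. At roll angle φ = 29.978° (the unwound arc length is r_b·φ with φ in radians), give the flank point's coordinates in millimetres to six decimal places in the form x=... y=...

x=54.936677 y=2.262928

pitch radius r_p = m·N/2 = 3.779·27/2 = 51.016500
base radius r_b = r_p·cos α = 51.016500·cos 17.265° = 48.717813
roll angle φ = 29.978° = 0.52321480 rad
x = r_b·(cos φ + φ·sin φ) = 48.717813·(0.86621733 + 0.52321480·0.49966743) = 54.936677
y = r_b·(sin φ − φ·cos φ) = 48.717813·(0.49966743 − 0.52321480·0.86621733) = 2.262928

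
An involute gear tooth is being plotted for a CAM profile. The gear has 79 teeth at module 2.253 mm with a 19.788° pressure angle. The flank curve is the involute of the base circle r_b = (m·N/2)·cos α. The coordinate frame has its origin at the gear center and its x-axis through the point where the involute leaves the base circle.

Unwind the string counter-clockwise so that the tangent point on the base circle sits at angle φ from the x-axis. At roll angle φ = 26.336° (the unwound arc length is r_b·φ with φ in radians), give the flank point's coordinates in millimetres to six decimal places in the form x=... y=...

x=92.122857 y=2.653887

pitch radius r_p = m·N/2 = 2.253·79/2 = 88.993500
base radius r_b = r_p·cos α = 88.993500·cos 19.788° = 83.738585
roll angle φ = 26.336° = 0.45964991 rad
x = r_b·(cos φ + φ·sin φ) = 83.738585·(0.89620786 + 0.45964991·0.44363438) = 92.122857
y = r_b·(sin φ − φ·cos φ) = 83.738585·(0.44363438 − 0.45964991·0.89620786) = 2.653887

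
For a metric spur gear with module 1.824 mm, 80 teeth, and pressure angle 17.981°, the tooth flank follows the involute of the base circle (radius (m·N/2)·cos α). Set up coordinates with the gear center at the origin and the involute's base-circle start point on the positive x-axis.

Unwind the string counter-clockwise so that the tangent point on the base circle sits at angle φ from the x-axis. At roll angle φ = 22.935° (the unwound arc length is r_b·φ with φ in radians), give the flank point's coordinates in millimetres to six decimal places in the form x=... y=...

x=74.735627 y=1.460058

pitch radius r_p = m·N/2 = 1.824·80/2 = 72.960000
base radius r_b = r_p·cos α = 72.960000·cos 17.981° = 69.396556
roll angle φ = 22.935° = 0.40029126 rad
x = r_b·(cos φ + φ·sin φ) = 69.396556·(0.92094753 + 0.40029126·0.38968660) = 74.735627
y = r_b·(sin φ − φ·cos φ) = 69.396556·(0.38968660 − 0.40029126·0.92094753) = 1.460058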